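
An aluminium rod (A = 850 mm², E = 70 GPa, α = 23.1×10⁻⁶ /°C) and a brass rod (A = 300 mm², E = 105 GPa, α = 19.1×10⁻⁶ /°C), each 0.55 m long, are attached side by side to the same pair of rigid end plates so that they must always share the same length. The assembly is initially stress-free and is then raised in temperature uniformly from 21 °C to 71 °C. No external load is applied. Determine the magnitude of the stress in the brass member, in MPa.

σ ≈ 13.7 MPa (tensile)

Equilibrium of a rigid end plate with no external load gives equal and opposite internal forces ±P in the two members. Since α_{aluminium} > α_{brass}, heating drives the aluminium into compression and the brass into tension.
Compatibility of the two members (thermal + elastic change equal): (α₁ − α₂)ΔT = P·[1/(A₁E₁) + 1/(A₂E₂)].
|α₁ − α₂|·ΔT = 4×10⁻⁶ × 50 = 0.0002.
1/(A₁E₁) + 1/(A₂E₂) = 1/(850×70×10³) + 1/(300×105×10³) = 4.855×10⁻⁸ N⁻¹.
So P = 0.0002 / 4.855×10⁻⁸ = 4.119 kN.
σ_{brass} = P/A₂ = 4119/300 = 13.73 MPa, tensile.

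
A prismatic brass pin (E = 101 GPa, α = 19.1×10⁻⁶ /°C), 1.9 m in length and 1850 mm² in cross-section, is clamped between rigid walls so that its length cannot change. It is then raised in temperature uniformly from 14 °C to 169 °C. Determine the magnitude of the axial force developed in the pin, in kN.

P ≈ 553 kN (compressive)

With zero net strain, σ = E·αΔT = 101 GPa × 19.1×10⁻⁶ × 155 = 299 MPa.
Then P = σA = 299 × 1850 mm² = 553.2 kN, compressive.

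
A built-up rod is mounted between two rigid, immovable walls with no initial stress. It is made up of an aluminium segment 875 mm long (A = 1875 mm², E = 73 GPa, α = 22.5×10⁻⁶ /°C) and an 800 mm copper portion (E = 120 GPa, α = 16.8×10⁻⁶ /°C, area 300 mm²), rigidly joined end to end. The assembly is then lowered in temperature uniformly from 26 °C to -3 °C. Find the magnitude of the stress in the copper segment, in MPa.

σ ≈ 112 MPa (tensile)

Free thermal contraction of the whole bar: Σ αᵢΔT Lᵢ = 22.5×10⁻⁶×29×875 + 16.8×10⁻⁶×29×800 = 0.9607 mm.
Since the ends are fixed, an axial force P builds up, equal in every segment, with P · Σ Lᵢ/(AᵢEᵢ) = δ_free.
Σ Lᵢ/(AᵢEᵢ) = 875/(1875×73×10³) + 800/(300×120×10³) = 2.861×10⁻⁵ mm/N.
P = 0.9607 / 2.861×10⁻⁵ = 33570 N = 33.57 kN, tensile.
σ_{copper} = P / A = 33570 / 300 = 111.9 MPa.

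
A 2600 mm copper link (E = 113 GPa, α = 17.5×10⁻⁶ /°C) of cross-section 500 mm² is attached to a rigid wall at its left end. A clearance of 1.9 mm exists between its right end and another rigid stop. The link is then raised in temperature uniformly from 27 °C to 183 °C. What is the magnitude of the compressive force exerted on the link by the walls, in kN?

Free thermal elongation = αΔT L = 17.5×10⁻⁶ × 156 × 2600 = 7.098 mm.
This exceeds the 1.9 mm gap, so the wall pushes back. The portion of expansion that must be recovered elastically is δ_free − gap = 7.098 − 1.9 = 5.198 mm.
Compatibility: PL/(AE) = 5.198 mm, so σ = P/A = E × (5.198/2600) = 225.9 MPa.
Force on the wall = σA = 225.9 × 500 mm² = 113 kN.

P ≈ 113 kN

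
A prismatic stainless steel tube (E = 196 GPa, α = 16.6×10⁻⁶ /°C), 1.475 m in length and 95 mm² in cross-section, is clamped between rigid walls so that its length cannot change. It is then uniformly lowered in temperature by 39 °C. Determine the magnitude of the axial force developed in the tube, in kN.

With zero net strain, σ = E·αΔT = 196 GPa × 16.6×10⁻⁶ × 39 = 126.9 MPa.
Then P = σA = 126.9 × 95 mm² = 12.05 kN, tensile.

P ≈ 12.1 kN (tensile)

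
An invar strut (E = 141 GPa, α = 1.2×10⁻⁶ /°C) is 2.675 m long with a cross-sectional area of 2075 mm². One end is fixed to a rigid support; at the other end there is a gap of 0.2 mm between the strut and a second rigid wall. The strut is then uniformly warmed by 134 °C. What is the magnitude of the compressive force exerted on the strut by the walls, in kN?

P ≈ 25.2 kN

Unrestrained expansion: δ_free = αΔT L = 1.2×10⁻⁶ × 134 × 2675 = 0.4301 mm.
The gap closes (δ_free > 0.2 mm) and the wall then resists a further 0.4301 − 0.2 = 0.2301 mm of expansion.
So σ = E(δ_free − g)/L = 141×10³ × 0.2301/2675 = 12.13 MPa.
Force on the wall = σA = 12.13 × 2075 mm² = 25.17 kN.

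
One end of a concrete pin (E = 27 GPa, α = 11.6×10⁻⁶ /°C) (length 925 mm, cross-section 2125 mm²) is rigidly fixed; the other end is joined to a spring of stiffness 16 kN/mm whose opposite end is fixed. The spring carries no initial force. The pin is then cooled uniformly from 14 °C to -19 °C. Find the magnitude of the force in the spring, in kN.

P ≈ 4.5 kN

If the spring were absent the pin would shorten by αΔT L = 11.6×10⁻⁶ × 33 × 925 = 0.3541 mm.
Let P be the tensile force in the spring. The pin extends elastically by PL/(AE) and the spring stretches by P/k; together these equal δ_free.
P [ L/(AE) + 1/k ] = δ_free → P [ 925/(2125×27×10³) + 1/(16×10³) ] = 0.3541.
P = 0.3541 / 7.862×10⁻⁵ = 4504 N.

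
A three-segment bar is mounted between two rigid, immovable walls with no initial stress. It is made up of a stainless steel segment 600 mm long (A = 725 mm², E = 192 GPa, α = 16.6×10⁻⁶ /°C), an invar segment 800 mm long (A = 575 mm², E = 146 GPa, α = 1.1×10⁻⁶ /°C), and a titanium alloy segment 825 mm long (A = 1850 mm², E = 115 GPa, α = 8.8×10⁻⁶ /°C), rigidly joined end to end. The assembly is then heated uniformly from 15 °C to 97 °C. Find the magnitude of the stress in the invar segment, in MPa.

If the supports were absent, the total length change would be Σ αᵢΔT Lᵢ = 16.6×10⁻⁶×82×600 + 1.1×10⁻⁶×82×800 + 8.8×10⁻⁶×82×825 = 1.484 mm.
The walls prevent any net length change, so an axial force P (same in every segment) develops. Compatibility: P · Σ Lᵢ/(AᵢEᵢ) = δ_free.
Σ Lᵢ/(AᵢEᵢ) = 600/(725×192×10³) + 800/(575×146×10³) + 825/(1850×115×10³) = 1.772×10⁻⁵ mm/N.
Hence P = δ_free / Σ(L/AE) = 1.484/1.772×10⁻⁵ = 83.77 kN (compressive).
σ_{invar} = P / A = 83770 / 575 = 145.7 MPa.

σ ≈ 146 MPa (compressive)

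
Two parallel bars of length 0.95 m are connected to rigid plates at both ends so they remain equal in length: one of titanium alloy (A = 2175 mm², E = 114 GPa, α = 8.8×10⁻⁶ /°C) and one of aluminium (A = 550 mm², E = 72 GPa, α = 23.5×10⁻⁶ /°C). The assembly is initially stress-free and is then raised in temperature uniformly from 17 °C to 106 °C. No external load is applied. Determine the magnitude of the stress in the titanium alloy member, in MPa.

The aluminium has the larger α, so on heating it would change length more than the titanium alloy if both were free. The rigid plates force a common final length, so the aluminium is put into compression and the titanium alloy into tension, with equal and opposite forces P (no external load).
Equating the net (thermal + elastic) strains gives |α₁ − α₂|·ΔT = P·[1/(A₁E₁) + 1/(A₂E₂)].
|α₁ − α₂|·ΔT = 14.7×10⁻⁶ × 89 = 0.001308.
1/(A₁E₁) + 1/(A₂E₂) = 1/(2175×114×10³) + 1/(550×72×10³) = 2.929×10⁻⁸ N⁻¹.
So P = 0.001308 / 2.929×10⁻⁸ = 44.67 kN.
σ_{titanium alloy} = P/A₁ = 44670/2175 = 20.54 MPa, tensile.

σ ≈ 20.5 MPa (tensile)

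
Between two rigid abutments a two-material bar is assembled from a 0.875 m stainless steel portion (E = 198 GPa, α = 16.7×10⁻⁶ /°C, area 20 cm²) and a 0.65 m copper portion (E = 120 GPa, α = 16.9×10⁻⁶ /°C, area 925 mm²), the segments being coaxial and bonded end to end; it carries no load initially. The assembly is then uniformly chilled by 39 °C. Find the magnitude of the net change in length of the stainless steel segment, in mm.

If the supports were absent, the total length change would be Σ αᵢΔT Lᵢ = 16.7×10⁻⁶×39×875 + 16.9×10⁻⁶×39×650 = 0.9983 mm.
The rigid supports impose zero overall length change; the single axial force P common to all segments must satisfy P Σ Lᵢ/(AᵢEᵢ) = δ_free.
The series flexibility is Σ Lᵢ/(AᵢEᵢ) = 875/(2000×198×10³) + 650/(925×120×10³) = 8.065×10⁻⁶ mm/N.
Hence P = δ_free / Σ(L/AE) = 0.9983/8.065×10⁻⁶ = 123.8 kN (tensile).
For the stainless steel segment, free thermal change = 16.7×10⁻⁶×39×875 = 0.5699 mm and elastic change from P = 123800×875/(2000×198×10³) = 0.2735 mm; these oppose, so the net change is 0.296 mm (segment shortens).

|ΔL| ≈ 0.296 mm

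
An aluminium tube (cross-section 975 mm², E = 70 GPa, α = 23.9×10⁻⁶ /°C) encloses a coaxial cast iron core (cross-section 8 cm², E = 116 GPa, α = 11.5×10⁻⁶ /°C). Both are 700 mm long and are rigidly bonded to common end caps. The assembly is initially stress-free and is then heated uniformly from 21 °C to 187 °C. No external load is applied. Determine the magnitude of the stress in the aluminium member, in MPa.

σ ≈ 83 MPa (compressive)

Equilibrium of a rigid end plate with no external load gives equal and opposite internal forces ±P in the two members. Since α_{aluminium} > α_{cast iron}, heating drives the aluminium into compression and the cast iron into tension.
Setting the final lengths equal and cancelling L: (α₁ − α₂)ΔT = P/(A₁E₁) + P/(A₂E₂).
|α₁ − α₂|·ΔT = 12.4×10⁻⁶ × 166 = 0.002058.
1/(A₁E₁) + 1/(A₂E₂) = 1/(975×70×10³) + 1/(800×116×10³) = 2.543×10⁻⁸ N⁻¹.
P = 0.002058 / 2.543×10⁻⁸ = 80950 N = 80.95 kN.
σ_{aluminium} = P/A₁ = 80950/975 = 83.03 MPa, compressive.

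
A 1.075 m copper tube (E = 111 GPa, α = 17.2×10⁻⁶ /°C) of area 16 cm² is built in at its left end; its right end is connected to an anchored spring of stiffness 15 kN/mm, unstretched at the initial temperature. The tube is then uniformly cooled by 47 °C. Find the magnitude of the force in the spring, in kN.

P ≈ 12 kN

If the spring were absent the tube would shorten by αΔT L = 17.2×10⁻⁶ × 47 × 1075 = 0.869 mm.
Let P be the tensile force in the spring. The tube extends elastically by PL/(AE) and the spring stretches by P/k; together these equal δ_free.
So P = δ_free / [L/(AE) + 1/k] = 0.869 / [ 1075/(1600×111×10³) + 1/(15×10³) ].
P = 0.869 / 7.272×10⁻⁵ = 11950 N.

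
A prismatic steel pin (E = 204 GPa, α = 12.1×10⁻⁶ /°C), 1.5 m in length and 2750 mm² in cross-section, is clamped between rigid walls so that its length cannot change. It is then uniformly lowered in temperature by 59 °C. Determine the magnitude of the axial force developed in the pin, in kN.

P ≈ 400 kN (tensile)

Full restraint means ε = 0, so the stress is σ = EαΔT = 204×10³ × 12.1×10⁻⁶ × 59 = 145.6 MPa.
Axial force P = σA = 145.6 × 2750 = 400500 N = 400.5 kN, tensile.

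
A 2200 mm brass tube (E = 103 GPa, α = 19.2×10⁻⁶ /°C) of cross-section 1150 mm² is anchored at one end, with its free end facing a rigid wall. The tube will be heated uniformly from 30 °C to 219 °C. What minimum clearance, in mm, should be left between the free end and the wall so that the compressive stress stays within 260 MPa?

Free expansion if unrestrained: δ_free = αΔT L = 19.2×10⁻⁶ × 189 × 2200 = 7.983 mm.
At the allowable stress the elastic shortening the wall may impose is σL/E = 260 × 2200 / (103×10³) = 5.553 mm.
So the gap has to take up the difference, g_min = δ_free − σL/E = 7.983 − 5.553 = 2.43 mm.

g ≈ 2.43 mm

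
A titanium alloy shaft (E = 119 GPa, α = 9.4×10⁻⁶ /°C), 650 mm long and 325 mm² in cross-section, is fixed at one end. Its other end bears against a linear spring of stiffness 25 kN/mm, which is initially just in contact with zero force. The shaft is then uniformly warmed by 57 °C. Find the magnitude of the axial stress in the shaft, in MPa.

If the spring were absent the shaft would lengthen by αΔT L = 9.4×10⁻⁶ × 57 × 650 = 0.3483 mm.
Let P be the compressive force at the spring. The shaft shortens elastically by PL/(AE) and the spring compresses by P/k; together these equal δ_free.
P [ L/(AE) + 1/k ] = δ_free → P [ 650/(325×119×10³) + 1/(25×10³) ] = 0.3483.
P = 0.3483 / 5.681×10⁻⁵ = 6131 N.
σ = P/A = 6131/325 = 18.86 MPa.

σ ≈ 18.9 MPa (compressive)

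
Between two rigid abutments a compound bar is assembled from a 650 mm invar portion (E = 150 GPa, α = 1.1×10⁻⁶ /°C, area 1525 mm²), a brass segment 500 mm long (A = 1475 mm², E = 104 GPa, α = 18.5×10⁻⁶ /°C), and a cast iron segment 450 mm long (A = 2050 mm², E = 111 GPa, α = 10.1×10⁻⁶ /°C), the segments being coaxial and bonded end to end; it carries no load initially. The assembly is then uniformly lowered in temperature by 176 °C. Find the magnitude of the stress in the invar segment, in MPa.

σ ≈ 207 MPa (tensile)

If the supports were absent, the total length change would be Σ αᵢΔT Lᵢ = 1.1×10⁻⁶×176×650 + 18.5×10⁻⁶×176×500 + 10.1×10⁻⁶×176×450 = 2.554 mm.
The walls prevent any net length change, so an axial force P (same in every segment) develops. Compatibility: P · Σ Lᵢ/(AᵢEᵢ) = δ_free.
The series flexibility is Σ Lᵢ/(AᵢEᵢ) = 650/(1525×150×10³) + 500/(1475×104×10³) + 450/(2050×111×10³) = 8.079×10⁻⁶ mm/N.
Hence P = δ_free / Σ(L/AE) = 2.554/8.079×10⁻⁶ = 316.1 kN (tensile).
σ_{invar} = P / A = 316100 / 1525 = 207.3 MPa.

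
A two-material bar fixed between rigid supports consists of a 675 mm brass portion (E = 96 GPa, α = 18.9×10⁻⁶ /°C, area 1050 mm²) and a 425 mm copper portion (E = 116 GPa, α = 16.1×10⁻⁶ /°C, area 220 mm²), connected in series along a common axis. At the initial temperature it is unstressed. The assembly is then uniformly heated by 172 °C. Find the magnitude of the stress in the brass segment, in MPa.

σ ≈ 138 MPa (compressive)

Free thermal expansion of the whole bar: Σ αᵢΔT Lᵢ = 18.9×10⁻⁶×172×675 + 16.1×10⁻⁶×172×425 = 3.371 mm.
Since the ends are fixed, an axial force P builds up, equal in every segment, with P · Σ Lᵢ/(AᵢEᵢ) = δ_free.
The series flexibility is Σ Lᵢ/(AᵢEᵢ) = 675/(1050×96×10³) + 425/(220×116×10³) = 2.335×10⁻⁵ mm/N.
So P = 3.371 / 2.335×10⁻⁵ = 144.4 kN, compressive.
σ_{brass} = P / A = 144400 / 1050 = 137.5 MPa.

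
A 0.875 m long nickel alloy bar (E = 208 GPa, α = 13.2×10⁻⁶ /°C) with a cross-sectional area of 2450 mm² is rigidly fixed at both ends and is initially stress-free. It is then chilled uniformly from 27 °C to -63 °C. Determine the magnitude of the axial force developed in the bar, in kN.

Full restraint means ε = 0, so the stress is σ = EαΔT = 208×10³ × 13.2×10⁻⁶ × 90 = 247.1 MPa.
Then P = σA = 247.1 × 2450 mm² = 605.4 kN, tensile.

P ≈ 605 kN (tensile)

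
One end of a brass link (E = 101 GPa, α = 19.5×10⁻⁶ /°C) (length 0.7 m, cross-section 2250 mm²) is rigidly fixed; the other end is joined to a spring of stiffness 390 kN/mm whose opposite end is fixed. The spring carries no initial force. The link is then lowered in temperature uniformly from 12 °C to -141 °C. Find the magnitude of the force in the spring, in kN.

Free thermal contraction: δ_free = αΔT L = 19.5×10⁻⁶ × 153 × 700 = 2.088 mm.
Let P be the tensile force in the spring. The link extends elastically by PL/(AE) and the spring stretches by P/k; together these equal δ_free.
So P = δ_free / [L/(AE) + 1/k] = 2.088 / [ 700/(2250×101×10³) + 1/(390×10³) ].
P = 2.088 / 5.644×10⁻⁶ = 370000 N.

P ≈ 370 kN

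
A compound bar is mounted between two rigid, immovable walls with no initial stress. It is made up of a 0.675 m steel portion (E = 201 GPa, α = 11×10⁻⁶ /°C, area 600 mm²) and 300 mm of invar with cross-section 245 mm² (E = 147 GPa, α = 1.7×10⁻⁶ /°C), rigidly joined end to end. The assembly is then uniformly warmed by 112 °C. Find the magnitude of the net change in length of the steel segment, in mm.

If the supports were absent, the total length change would be Σ αᵢΔT Lᵢ = 11×10⁻⁶×112×675 + 1.7×10⁻⁶×112×300 = 0.8887 mm.
Since the ends are fixed, an axial force P builds up, equal in every segment, with P · Σ Lᵢ/(AᵢEᵢ) = δ_free.
The series flexibility is Σ Lᵢ/(AᵢEᵢ) = 675/(600×201×10³) + 300/(245×147×10³) = 1.393×10⁻⁵ mm/N.
P = 0.8887 / 1.393×10⁻⁵ = 63810 N = 63.81 kN, compressive.
For the steel segment, free thermal change = 11×10⁻⁶×112×675 = 0.8316 mm and elastic change from P = 63810×675/(600×201×10³) = 0.3572 mm; these oppose, so the net change is 0.474 mm (segment lengthens).

|ΔL| ≈ 0.474 mm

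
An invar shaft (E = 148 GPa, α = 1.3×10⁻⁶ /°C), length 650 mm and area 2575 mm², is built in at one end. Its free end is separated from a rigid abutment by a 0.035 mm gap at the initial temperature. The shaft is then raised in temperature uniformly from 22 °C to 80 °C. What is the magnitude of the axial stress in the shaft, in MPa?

Unrestrained expansion: δ_free = αΔT L = 1.3×10⁻⁶ × 58 × 650 = 0.04901 mm.
After closing the 0.035 mm clearance, 0.04901 − 0.035 = 0.01401 mm of expansion remains to be suppressed by the wall.
That suppressed elongation corresponds to σ = E·Δ/L = 148×10³ × 0.01401/650 = 3.19 MPa.

σ ≈ 3.19 MPa (compressive)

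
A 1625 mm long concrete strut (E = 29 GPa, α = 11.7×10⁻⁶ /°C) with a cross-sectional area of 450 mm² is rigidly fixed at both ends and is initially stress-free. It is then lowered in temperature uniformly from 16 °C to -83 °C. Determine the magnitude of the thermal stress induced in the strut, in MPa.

σ ≈ 33.6 MPa (tensile)

The supports are rigid, so the total axial strain is zero. The restrained thermal strain is ε = αΔT = 11.7×10⁻⁶ × 99 = 1158.3×10⁻⁶.
Hence σ = E·αΔT = 29×10³ × 1158.3×10⁻⁶ = 33.59 MPa, tensile.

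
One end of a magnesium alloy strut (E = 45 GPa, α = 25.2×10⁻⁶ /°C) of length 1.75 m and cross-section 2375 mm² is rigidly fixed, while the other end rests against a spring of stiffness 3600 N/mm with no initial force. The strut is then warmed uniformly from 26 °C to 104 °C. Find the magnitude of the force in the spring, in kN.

P ≈ 11.7 kN

If the spring were absent the strut would lengthen by αΔT L = 25.2×10⁻⁶ × 78 × 1750 = 3.44 mm.
Let P be the compressive force at the spring. The strut shortens elastically by PL/(AE) and the spring compresses by P/k; together these equal δ_free.
So P = δ_free / [L/(AE) + 1/k] = 3.44 / [ 1750/(2375×45×10³) + 1/(3600) ].
P = 3.44 / 0.0002942 = 11690 N.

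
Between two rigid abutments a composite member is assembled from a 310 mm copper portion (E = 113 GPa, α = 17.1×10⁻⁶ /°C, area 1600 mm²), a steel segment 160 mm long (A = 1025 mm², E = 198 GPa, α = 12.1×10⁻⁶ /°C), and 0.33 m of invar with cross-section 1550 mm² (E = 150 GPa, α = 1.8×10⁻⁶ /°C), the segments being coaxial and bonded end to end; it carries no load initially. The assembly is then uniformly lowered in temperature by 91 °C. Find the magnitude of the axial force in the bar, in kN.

If the supports were absent, the total length change would be Σ αᵢΔT Lᵢ = 17.1×10⁻⁶×91×310 + 12.1×10⁻⁶×91×160 + 1.8×10⁻⁶×91×330 = 0.7126 mm.
The walls prevent any net length change, so an axial force P (same in every segment) develops. Compatibility: P · Σ Lᵢ/(AᵢEᵢ) = δ_free.
The series flexibility is Σ Lᵢ/(AᵢEᵢ) = 310/(1600×113×10³) + 160/(1025×198×10³) + 330/(1550×150×10³) = 3.922×10⁻⁶ mm/N.
Hence P = δ_free / Σ(L/AE) = 0.7126/3.922×10⁻⁶ = 181.7 kN (tensile).

P ≈ 182 kN (tensile)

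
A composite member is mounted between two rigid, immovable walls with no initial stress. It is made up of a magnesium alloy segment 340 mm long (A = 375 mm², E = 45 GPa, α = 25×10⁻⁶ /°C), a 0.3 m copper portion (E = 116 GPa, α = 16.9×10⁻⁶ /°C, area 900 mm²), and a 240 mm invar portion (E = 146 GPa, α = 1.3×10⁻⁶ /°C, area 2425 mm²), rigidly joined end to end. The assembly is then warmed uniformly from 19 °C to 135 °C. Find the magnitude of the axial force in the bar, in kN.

With the walls removed the bar would change length by δ_free = Σ αᵢΔT Lᵢ = 25×10⁻⁶×116×340 + 16.9×10⁻⁶×116×300 + 1.3×10⁻⁶×116×240 = 1.61 mm.
The walls prevent any net length change, so an axial force P (same in every segment) develops. Compatibility: P · Σ Lᵢ/(AᵢEᵢ) = δ_free.
Σ Lᵢ/(AᵢEᵢ) = 340/(375×45×10³) + 300/(900×116×10³) + 240/(2425×146×10³) = 2.37×10⁻⁵ mm/N.
P = 1.61 / 2.37×10⁻⁵ = 67950 N = 67.95 kN, compressive.

P ≈ 67.9 kN (compressive)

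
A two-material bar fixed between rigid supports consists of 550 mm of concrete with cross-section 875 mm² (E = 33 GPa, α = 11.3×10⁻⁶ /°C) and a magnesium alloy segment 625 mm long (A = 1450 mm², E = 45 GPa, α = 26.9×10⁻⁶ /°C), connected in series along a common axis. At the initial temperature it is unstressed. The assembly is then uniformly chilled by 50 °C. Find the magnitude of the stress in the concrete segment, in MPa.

σ ≈ 46 MPa (tensile)

Free thermal contraction of the whole bar: Σ αᵢΔT Lᵢ = 11.3×10⁻⁶×50×550 + 26.9×10⁻⁶×50×625 = 1.151 mm.
Since the ends are fixed, an axial force P builds up, equal in every segment, with P · Σ Lᵢ/(AᵢEᵢ) = δ_free.
Σ Lᵢ/(AᵢEᵢ) = 550/(875×33×10³) + 625/(1450×45×10³) = 2.863×10⁻⁵ mm/N.
So P = 1.151 / 2.863×10⁻⁵ = 40.22 kN, tensile.
σ_{concrete} = P / A = 40220 / 875 = 45.97 MPa.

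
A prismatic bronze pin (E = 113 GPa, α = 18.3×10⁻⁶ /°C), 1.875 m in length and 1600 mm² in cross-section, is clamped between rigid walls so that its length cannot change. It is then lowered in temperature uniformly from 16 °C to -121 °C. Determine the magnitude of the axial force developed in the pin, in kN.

The ends cannot move, so σ = EαΔT = 113×10³ × 18.3×10⁻⁶ × 137 = 283.3 MPa.
P = AEαΔT = 1600 × 113×10³ × 18.3×10⁻⁶ × 137 = 453.3 kN (tensile).

P ≈ 453 kN (tensile)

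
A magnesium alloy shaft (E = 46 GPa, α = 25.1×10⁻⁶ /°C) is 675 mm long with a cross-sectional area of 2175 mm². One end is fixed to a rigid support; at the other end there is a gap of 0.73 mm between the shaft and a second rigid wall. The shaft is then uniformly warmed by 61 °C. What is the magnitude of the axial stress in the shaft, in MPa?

Unrestrained expansion: δ_free = αΔT L = 25.1×10⁻⁶ × 61 × 675 = 1.033 mm.
This exceeds the 0.73 mm gap, so the wall pushes back. The portion of expansion that must be recovered elastically is δ_free − gap = 1.033 − 0.73 = 0.3035 mm.
So σ = E(δ_free − g)/L = 46×10³ × 0.3035/675 = 20.68 MPa.

σ ≈ 20.7 MPa (compressive)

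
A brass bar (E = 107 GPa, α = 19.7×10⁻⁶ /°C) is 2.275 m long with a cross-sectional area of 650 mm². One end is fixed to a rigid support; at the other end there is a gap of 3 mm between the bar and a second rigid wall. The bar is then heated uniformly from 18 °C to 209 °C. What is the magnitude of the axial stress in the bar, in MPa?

If the wall were absent the bar would grow by αΔT L = 19.7×10⁻⁶ × 191 × 2275 = 8.56 mm.
This exceeds the 3 mm gap, so the wall pushes back. The portion of expansion that must be recovered elastically is δ_free − gap = 8.56 − 3 = 5.56 mm.
Compatibility: PL/(AE) = 5.56 mm, so σ = P/A = E × (5.56/2275) = 261.5 MPa.

σ ≈ 262 MPa (compressive)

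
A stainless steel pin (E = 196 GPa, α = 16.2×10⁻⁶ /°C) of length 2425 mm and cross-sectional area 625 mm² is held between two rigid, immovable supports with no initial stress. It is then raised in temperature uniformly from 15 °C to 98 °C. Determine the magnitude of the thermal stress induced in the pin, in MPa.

σ ≈ 264 MPa (compressive)

The supports are rigid, so the total axial strain is zero. The restrained thermal strain is ε = αΔT = 16.2×10⁻⁶ × 83 = 1344.6×10⁻⁶.
Hence σ = E·αΔT = 196×10³ × 1344.6×10⁻⁶ = 263.5 MPa, compressive.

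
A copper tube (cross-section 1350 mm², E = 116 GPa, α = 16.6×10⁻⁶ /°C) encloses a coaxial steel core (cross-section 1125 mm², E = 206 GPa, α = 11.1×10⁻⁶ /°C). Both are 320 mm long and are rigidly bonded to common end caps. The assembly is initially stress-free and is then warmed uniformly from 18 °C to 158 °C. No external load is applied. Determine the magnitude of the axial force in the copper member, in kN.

The copper has the larger α, so on heating it would change length more than the steel if both were free. The rigid plates force a common final length, so the copper is put into compression and the steel into tension, with equal and opposite forces P (no external load).
Setting the final lengths equal and cancelling L: (α₁ − α₂)ΔT = P/(A₁E₁) + P/(A₂E₂).
|α₁ − α₂|·ΔT = 5.5×10⁻⁶ × 140 = 0.00077.
1/(A₁E₁) + 1/(A₂E₂) = 1/(1350×116×10³) + 1/(1125×206×10³) = 1.07×10⁻⁸ N⁻¹.
P = 0.00077 / 1.07×10⁻⁸ = 71960 N = 71.96 kN.

P ≈ 72 kN (compressive in the copper)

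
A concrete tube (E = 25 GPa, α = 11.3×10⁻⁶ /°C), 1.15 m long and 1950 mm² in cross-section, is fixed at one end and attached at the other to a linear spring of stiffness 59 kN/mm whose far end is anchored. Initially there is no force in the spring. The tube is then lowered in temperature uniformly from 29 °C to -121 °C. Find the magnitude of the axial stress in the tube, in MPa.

σ ≈ 24.7 MPa (tensile)

If the spring were absent the tube would shorten by αΔT L = 11.3×10⁻⁶ × 150 × 1150 = 1.949 mm.
With a force P in the spring, the elastic change of the tube is PL/(AE) and that of the spring is P/k; compatibility requires their sum to equal δ_free.
So P = δ_free / [L/(AE) + 1/k] = 1.949 / [ 1150/(1950×25×10³) + 1/(59×10³) ].
P = 1.949 / 4.054×10⁻⁵ = 48080 N.
σ = P/A = 48080/1950 = 24.66 MPa.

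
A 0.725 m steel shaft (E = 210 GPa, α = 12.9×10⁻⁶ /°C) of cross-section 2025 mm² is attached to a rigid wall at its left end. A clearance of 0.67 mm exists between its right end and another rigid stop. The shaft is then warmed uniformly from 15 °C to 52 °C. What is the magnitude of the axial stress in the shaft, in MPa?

σ ≈ 0 MPa

Free thermal elongation = αΔT L = 12.9×10⁻⁶ × 37 × 725 = 0.346 mm.
Since δ_free = 0.346 mm is less than the 0.67 mm gap, the shaft never touches the wall. No axial force develops.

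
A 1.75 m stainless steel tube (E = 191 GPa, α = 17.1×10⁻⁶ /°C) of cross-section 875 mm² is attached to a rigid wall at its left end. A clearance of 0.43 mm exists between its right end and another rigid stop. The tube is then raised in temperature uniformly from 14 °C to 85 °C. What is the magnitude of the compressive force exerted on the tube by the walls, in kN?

Free thermal elongation = αΔT L = 17.1×10⁻⁶ × 71 × 1750 = 2.125 mm.
After closing the 0.43 mm clearance, 2.125 − 0.43 = 1.695 mm of expansion remains to be suppressed by the wall.
So σ = E(δ_free − g)/L = 191×10³ × 1.695/1750 = 185 MPa.
Force on the wall = σA = 185 × 875 mm² = 161.8 kN.

P ≈ 162 kN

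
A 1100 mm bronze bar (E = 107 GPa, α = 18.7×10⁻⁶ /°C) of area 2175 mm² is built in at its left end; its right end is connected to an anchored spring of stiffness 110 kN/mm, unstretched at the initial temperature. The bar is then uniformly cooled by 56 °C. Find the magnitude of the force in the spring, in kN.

P ≈ 83.4 kN

The unrestrained thermal change is αΔT L = 18.7×10⁻⁶ × 56 × 1100 = 1.152 mm.
With a force P in the spring, the elastic change of the bar is PL/(AE) and that of the spring is P/k; compatibility requires their sum to equal δ_free.
P [ L/(AE) + 1/k ] = δ_free → P [ 1100/(2175×107×10³) + 1/(110×10³) ] = 1.152.
P = 1.152 / 1.382×10⁻⁵ = 83370 N.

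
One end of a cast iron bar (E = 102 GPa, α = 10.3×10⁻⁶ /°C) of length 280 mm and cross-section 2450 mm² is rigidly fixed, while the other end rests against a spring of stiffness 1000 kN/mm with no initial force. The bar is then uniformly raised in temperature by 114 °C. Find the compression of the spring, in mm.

Free thermal expansion: δ_free = αΔT L = 10.3×10⁻⁶ × 114 × 280 = 0.3288 mm.
Let P be the compressive force at the spring. The bar shortens elastically by PL/(AE) and the spring compresses by P/k; together these equal δ_free.
So P = δ_free / [L/(AE) + 1/k] = 0.3288 / [ 280/(2450×102×10³) + 1/(1000×10³) ].
P = 0.3288 / 2.12×10⁻⁶ = 155100 N.
Spring compression = P/k = 155100/(1000×10³) = 0.1551 mm.

δ ≈ 0.155 mm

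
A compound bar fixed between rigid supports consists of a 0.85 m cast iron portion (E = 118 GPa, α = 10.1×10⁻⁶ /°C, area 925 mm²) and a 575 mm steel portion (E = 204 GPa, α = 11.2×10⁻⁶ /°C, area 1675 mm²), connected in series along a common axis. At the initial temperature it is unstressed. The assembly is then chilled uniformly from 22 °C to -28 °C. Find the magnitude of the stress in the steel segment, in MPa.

σ ≈ 47.4 MPa (tensile)

With the walls removed the bar would change length by δ_free = Σ αᵢΔT Lᵢ = 10.1×10⁻⁶×50×850 + 11.2×10⁻⁶×50×575 = 0.7512 mm.
The walls prevent any net length change, so an axial force P (same in every segment) develops. Compatibility: P · Σ Lᵢ/(AᵢEᵢ) = δ_free.
The series flexibility is Σ Lᵢ/(AᵢEᵢ) = 850/(925×118×10³) + 575/(1675×204×10³) = 9.47×10⁻⁶ mm/N.
So P = 0.7512 / 9.47×10⁻⁶ = 79.33 kN, tensile.
σ_{steel} = P / A = 79330 / 1675 = 47.36 MPa.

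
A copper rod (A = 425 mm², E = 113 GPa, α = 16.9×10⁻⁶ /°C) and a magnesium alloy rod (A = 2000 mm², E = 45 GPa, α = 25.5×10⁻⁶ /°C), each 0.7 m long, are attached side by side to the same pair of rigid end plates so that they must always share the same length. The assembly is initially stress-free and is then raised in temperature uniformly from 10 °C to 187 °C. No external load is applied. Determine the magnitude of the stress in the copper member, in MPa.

σ ≈ 112 MPa (tensile)

Both members must finish at the same length. With the larger α, the magnesium alloy tends to over-expand; the plates restrain it, putting the magnesium alloy in compression and the copper in tension. With no external load the two internal forces are equal and opposite, magnitude P.
Compatibility of the two members (thermal + elastic change equal): (α₁ − α₂)ΔT = P·[1/(A₁E₁) + 1/(A₂E₂)].
|α₁ − α₂|·ΔT = 8.6×10⁻⁶ × 177 = 0.001522.
1/(A₁E₁) + 1/(A₂E₂) = 1/(425×113×10³) + 1/(2000×45×10³) = 3.193×10⁻⁸ N⁻¹.
P = 0.001522 / 3.193×10⁻⁸ = 47670 N = 47.67 kN.
σ_{copper} = P/A₁ = 47670/425 = 112.2 MPa, tensile.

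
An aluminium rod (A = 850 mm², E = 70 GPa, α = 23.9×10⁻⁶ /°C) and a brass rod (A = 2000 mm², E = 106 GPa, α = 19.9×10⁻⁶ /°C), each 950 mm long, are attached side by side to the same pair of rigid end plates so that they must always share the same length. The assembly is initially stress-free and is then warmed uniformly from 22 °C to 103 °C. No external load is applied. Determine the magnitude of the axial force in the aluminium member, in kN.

P ≈ 15.1 kN (compressive in the aluminium)

Equilibrium of a rigid end plate with no external load gives equal and opposite internal forces ±P in the two members. Since α_{aluminium} > α_{brass}, heating drives the aluminium into compression and the brass into tension.
Compatibility of the two members (thermal + elastic change equal): (α₁ − α₂)ΔT = P·[1/(A₁E₁) + 1/(A₂E₂)].
|α₁ − α₂|·ΔT = 4×10⁻⁶ × 81 = 0.000324.
1/(A₁E₁) + 1/(A₂E₂) = 1/(850×70×10³) + 1/(2000×106×10³) = 2.152×10⁻⁸ N⁻¹.
P = 0.000324 / 2.152×10⁻⁸ = 15050 N = 15.05 kN.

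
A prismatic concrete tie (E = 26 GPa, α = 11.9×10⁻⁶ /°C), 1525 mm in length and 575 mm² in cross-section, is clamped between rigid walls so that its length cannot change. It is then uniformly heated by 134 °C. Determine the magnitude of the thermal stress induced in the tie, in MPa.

σ ≈ 41.5 MPa (compressive)

Because both ends are immovable the net strain is zero, and the suppressed thermal strain is αΔT = 11.9×10⁻⁶ × 134 = 1594.6×10⁻⁶.
Hence σ = E·αΔT = 26×10³ × 1594.6×10⁻⁶ = 41.46 MPa, compressive.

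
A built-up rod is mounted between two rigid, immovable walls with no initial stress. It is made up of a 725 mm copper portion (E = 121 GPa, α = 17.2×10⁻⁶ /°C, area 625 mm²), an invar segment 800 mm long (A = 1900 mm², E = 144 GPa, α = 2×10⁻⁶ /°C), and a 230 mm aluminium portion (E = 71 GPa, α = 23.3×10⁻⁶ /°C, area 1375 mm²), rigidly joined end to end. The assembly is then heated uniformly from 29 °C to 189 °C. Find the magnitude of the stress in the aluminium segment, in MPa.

σ ≈ 152 MPa (compressive)

Free thermal expansion of the whole bar: Σ αᵢΔT Lᵢ = 17.2×10⁻⁶×160×725 + 2×10⁻⁶×160×800 + 23.3×10⁻⁶×160×230 = 3.109 mm.
Since the ends are fixed, an axial force P builds up, equal in every segment, with P · Σ Lᵢ/(AᵢEᵢ) = δ_free.
The series flexibility is Σ Lᵢ/(AᵢEᵢ) = 725/(625×121×10³) + 800/(1900×144×10³) + 230/(1375×71×10³) = 1.487×10⁻⁵ mm/N.
Hence P = δ_free / Σ(L/AE) = 3.109/1.487×10⁻⁵ = 209.1 kN (compressive).
σ_{aluminium} = P / A = 209100 / 1375 = 152.1 MPa.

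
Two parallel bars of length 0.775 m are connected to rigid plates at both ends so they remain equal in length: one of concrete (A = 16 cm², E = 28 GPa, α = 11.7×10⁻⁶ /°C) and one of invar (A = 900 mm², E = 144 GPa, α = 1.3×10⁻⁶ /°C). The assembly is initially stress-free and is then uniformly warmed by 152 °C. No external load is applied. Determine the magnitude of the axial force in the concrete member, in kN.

Both members must finish at the same length. With the larger α, the concrete tends to over-expand; the plates restrain it, putting the concrete in compression and the invar in tension. With no external load the two internal forces are equal and opposite, magnitude P.
Equating the net (thermal + elastic) strains gives |α₁ − α₂|·ΔT = P·[1/(A₁E₁) + 1/(A₂E₂)].
|α₁ − α₂|·ΔT = 10.4×10⁻⁶ × 152 = 0.001581.
1/(A₁E₁) + 1/(A₂E₂) = 1/(1600×28×10³) + 1/(900×144×10³) = 3.004×10⁻⁸ N⁻¹.
P = 0.001581 / 3.004×10⁻⁸ = 52630 N = 52.63 kN.

P ≈ 52.6 kN (compressive in the concrete)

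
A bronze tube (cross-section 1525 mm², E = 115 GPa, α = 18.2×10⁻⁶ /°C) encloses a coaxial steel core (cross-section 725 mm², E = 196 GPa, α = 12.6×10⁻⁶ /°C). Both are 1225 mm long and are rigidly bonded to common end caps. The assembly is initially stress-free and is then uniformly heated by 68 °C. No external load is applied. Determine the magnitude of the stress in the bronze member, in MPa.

The bronze has the larger α, so on heating it would change length more than the steel if both were free. The rigid plates force a common final length, so the bronze is put into compression and the steel into tension, with equal and opposite forces P (no external load).
Compatibility of the two members (thermal + elastic change equal): (α₁ − α₂)ΔT = P·[1/(A₁E₁) + 1/(A₂E₂)].
|α₁ − α₂|·ΔT = 5.6×10⁻⁶ × 68 = 0.0003808.
1/(A₁E₁) + 1/(A₂E₂) = 1/(1525×115×10³) + 1/(725×196×10³) = 1.274×10⁻⁸ N⁻¹.
So P = 0.0003808 / 1.274×10⁻⁸ = 29.89 kN.
σ_{bronze} = P/A₁ = 29890/1525 = 19.6 MPa, compressive.

σ ≈ 19.6 MPa (compressive)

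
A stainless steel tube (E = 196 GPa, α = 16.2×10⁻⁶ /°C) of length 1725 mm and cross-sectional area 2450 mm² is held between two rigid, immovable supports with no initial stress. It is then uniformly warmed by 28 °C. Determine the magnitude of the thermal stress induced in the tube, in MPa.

Because both ends are immovable the net strain is zero, and the suppressed thermal strain is αΔT = 16.2×10⁻⁶ × 28 = 453.6×10⁻⁶.
σ = EαΔT = 196×10³ × 16.2×10⁻⁶ × 28 = 88.91 MPa (compressive; the tube is trying to expand).

σ ≈ 88.9 MPa (compressive)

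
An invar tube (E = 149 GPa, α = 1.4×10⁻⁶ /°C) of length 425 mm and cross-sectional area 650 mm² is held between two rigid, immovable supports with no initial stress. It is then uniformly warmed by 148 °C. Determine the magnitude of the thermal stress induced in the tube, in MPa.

The supports are rigid, so the total axial strain is zero. The restrained thermal strain is ε = αΔT = 1.4×10⁻⁶ × 148 = 207.2×10⁻⁶.
Hence σ = E·αΔT = 149×10³ × 207.2×10⁻⁶ = 30.87 MPa, compressive.

σ ≈ 30.9 MPa (compressive)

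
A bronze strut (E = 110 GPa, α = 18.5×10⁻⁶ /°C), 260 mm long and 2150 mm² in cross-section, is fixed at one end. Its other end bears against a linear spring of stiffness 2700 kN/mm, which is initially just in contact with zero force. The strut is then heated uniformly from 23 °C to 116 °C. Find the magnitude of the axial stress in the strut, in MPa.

Free thermal expansion: δ_free = αΔT L = 18.5×10⁻⁶ × 93 × 260 = 0.4473 mm.
With a force P in the spring, the elastic change of the strut is PL/(AE) and that of the spring is P/k; compatibility requires their sum to equal δ_free.
So P = δ_free / [L/(AE) + 1/k] = 0.4473 / [ 260/(2150×110×10³) + 1/(2700×10³) ].
P = 0.4473 / 1.47×10⁻⁶ = 304400 N.
σ = P/A = 304400/2150 = 141.6 MPa.

σ ≈ 142 MPa (compressive)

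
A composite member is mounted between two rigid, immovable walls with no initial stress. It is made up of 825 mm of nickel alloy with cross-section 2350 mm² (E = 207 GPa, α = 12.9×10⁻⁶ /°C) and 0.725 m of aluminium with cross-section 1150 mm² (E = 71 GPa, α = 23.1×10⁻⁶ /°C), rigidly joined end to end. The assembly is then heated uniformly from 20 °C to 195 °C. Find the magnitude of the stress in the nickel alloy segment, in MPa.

σ ≈ 193 MPa (compressive)

With the walls removed the bar would change length by δ_free = Σ αᵢΔT Lᵢ = 12.9×10⁻⁶×175×825 + 23.1×10⁻⁶×175×725 = 4.793 mm.
The walls prevent any net length change, so an axial force P (same in every segment) develops. Compatibility: P · Σ Lᵢ/(AᵢEᵢ) = δ_free.
The series flexibility is Σ Lᵢ/(AᵢEᵢ) = 825/(2350×207×10³) + 725/(1150×71×10³) = 1.058×10⁻⁵ mm/N.
Hence P = δ_free / Σ(L/AE) = 4.793/1.058×10⁻⁵ = 453.2 kN (compressive).
σ_{nickel alloy} = P / A = 453200 / 2350 = 192.9 MPa.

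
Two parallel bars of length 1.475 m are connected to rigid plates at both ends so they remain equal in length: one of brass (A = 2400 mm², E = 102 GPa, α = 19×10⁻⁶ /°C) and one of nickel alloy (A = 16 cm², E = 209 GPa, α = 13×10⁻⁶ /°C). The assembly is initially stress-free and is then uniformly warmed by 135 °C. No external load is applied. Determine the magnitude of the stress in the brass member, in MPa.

Both members must finish at the same length. With the larger α, the brass tends to over-expand; the plates restrain it, putting the brass in compression and the nickel alloy in tension. With no external load the two internal forces are equal and opposite, magnitude P.
Compatibility of the two members (thermal + elastic change equal): (α₁ − α₂)ΔT = P·[1/(A₁E₁) + 1/(A₂E₂)].
|α₁ − α₂|·ΔT = 6×10⁻⁶ × 135 = 0.00081.
1/(A₁E₁) + 1/(A₂E₂) = 1/(2400×102×10³) + 1/(1600×209×10³) = 7.075×10⁻⁹ N⁻¹.
So P = 0.00081 / 7.075×10⁻⁹ = 114.5 kN.
σ_{brass} = P/A₁ = 114500/2400 = 47.7 MPa, compressive.

σ ≈ 47.7 MPa (compressive)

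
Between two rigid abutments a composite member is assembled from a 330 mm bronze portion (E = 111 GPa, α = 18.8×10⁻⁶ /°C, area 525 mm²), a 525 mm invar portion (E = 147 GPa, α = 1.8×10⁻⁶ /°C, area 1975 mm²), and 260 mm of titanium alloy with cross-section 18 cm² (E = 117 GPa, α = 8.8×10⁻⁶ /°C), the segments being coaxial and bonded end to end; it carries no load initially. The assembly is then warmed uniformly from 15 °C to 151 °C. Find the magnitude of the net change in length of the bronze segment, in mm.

|ΔL| ≈ 0.00891 mm

With the walls removed the bar would change length by δ_free = Σ αᵢΔT Lᵢ = 18.8×10⁻⁶×136×330 + 1.8×10⁻⁶×136×525 + 8.8×10⁻⁶×136×260 = 1.283 mm.
The walls prevent any net length change, so an axial force P (same in every segment) develops. Compatibility: P · Σ Lᵢ/(AᵢEᵢ) = δ_free.
The series flexibility is Σ Lᵢ/(AᵢEᵢ) = 330/(525×111×10³) + 525/(1975×147×10³) + 260/(1800×117×10³) = 8.706×10⁻⁶ mm/N.
Hence P = δ_free / Σ(L/AE) = 1.283/8.706×10⁻⁶ = 147.4 kN (compressive).
For the bronze segment, free thermal change = 18.8×10⁻⁶×136×330 = 0.8437 mm and elastic change from P = 147400×330/(525×111×10³) = 0.8348 mm; these oppose, so the net change is 0.00891 mm (segment lengthens).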